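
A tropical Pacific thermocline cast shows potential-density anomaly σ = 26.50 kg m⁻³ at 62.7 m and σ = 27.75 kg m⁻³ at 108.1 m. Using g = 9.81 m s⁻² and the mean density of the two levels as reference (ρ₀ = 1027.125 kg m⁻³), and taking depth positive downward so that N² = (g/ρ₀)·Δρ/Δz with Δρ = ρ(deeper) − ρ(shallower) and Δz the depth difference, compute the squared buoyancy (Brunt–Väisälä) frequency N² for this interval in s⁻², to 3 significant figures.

2.63 × 10⁻⁴ s⁻²

Δρ = 1027.75 − 1026.50 = 1.25 kg m⁻³ over Δz = 108.1 − 62.7 = 45.4 m.
N² = (9.81/1027.125) × (1.25/45.4) = 2.6297 × 10⁻⁴ s⁻² ≈ 2.63 × 10⁻⁴ s⁻².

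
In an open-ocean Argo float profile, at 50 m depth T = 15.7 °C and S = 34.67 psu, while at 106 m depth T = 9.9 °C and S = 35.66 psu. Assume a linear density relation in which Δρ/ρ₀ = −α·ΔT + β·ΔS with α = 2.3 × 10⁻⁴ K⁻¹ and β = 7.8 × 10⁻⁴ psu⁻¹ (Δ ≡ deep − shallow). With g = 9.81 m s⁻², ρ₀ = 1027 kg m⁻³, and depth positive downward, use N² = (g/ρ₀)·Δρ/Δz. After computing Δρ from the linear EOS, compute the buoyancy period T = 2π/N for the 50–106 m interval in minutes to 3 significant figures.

5.45 min

ΔT = -5.8 K, ΔS = +0.99 psu (deep − shallow).
Δρ/ρ₀ = −αΔT + βΔS = 1.334 × 10⁻³ + 7.722 × 10⁻⁴ = 2.1062 × 10⁻³, so Δρ ≈ 2.163 kg m⁻³.
N² = (g/ρ₀)·Δρ/Δz = g·(Δρ/ρ₀)/Δz = 9.81 × 2.1062 × 10⁻³ / 56 = 3.6896 × 10⁻⁴ s⁻².
N = √(3.6896 × 10⁻⁴) = 0.019208 rad s⁻¹ → T = 2π/N = 327.11 s = 5.4518 min ≈ 5.45 min.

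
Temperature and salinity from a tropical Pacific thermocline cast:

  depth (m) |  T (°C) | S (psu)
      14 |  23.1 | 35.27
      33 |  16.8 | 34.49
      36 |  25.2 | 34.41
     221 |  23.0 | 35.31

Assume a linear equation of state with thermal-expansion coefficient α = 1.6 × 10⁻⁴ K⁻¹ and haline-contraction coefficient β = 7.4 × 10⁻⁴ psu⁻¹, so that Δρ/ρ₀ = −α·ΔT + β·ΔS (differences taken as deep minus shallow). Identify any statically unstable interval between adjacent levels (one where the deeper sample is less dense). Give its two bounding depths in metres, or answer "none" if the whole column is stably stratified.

33–36 m

Evaluate Δρ/ρ₀ = −αΔT + βΔS across each adjacent pair:
  14–33 m: −αΔT+βΔS = −(1.6 × 10⁻⁴)(-6.3)+(7.4 × 10⁻⁴)(-0.78) = 4.3 × 10⁻⁴ → stable
  33–36 m: −αΔT+βΔS = −(1.6 × 10⁻⁴)(+8.4)+(7.4 × 10⁻⁴)(-0.08) = -1.4 × 10⁻³ → UNSTABLE
  36–221 m: −αΔT+βΔS = −(1.6 × 10⁻⁴)(-2.2)+(7.4 × 10⁻⁴)(+0.90) = 1.0 × 10⁻³ → stable
The 33–36 m interval has Δρ < 0: lighter water underlies denser water.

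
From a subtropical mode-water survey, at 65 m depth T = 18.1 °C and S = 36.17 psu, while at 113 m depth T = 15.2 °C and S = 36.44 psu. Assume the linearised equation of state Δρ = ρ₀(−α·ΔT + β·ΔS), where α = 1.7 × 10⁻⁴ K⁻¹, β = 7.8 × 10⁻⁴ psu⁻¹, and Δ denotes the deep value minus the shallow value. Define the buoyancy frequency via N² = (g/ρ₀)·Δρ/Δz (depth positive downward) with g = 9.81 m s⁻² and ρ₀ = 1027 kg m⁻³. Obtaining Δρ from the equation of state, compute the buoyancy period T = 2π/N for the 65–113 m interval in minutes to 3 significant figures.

ΔT = -2.9 K, ΔS = +0.27 psu (deep − shallow).
Δρ/ρ₀ = −αΔT + βΔS = 4.93 × 10⁻⁴ + 2.106 × 10⁻⁴ = 7.036 × 10⁻⁴, so Δρ ≈ 0.7226 kg m⁻³.
N² = (g/ρ₀)·Δρ/Δz = g·(Δρ/ρ₀)/Δz = 9.81 × 7.036 × 10⁻⁴ / 48 = 1.4380 × 10⁻⁴ s⁻².
N = √(1.4380 × 10⁻⁴) = 0.011992 rad s⁻¹ → T = 2π/N = 523.95 s = 8.7325 min ≈ 8.73 min.

8.73 min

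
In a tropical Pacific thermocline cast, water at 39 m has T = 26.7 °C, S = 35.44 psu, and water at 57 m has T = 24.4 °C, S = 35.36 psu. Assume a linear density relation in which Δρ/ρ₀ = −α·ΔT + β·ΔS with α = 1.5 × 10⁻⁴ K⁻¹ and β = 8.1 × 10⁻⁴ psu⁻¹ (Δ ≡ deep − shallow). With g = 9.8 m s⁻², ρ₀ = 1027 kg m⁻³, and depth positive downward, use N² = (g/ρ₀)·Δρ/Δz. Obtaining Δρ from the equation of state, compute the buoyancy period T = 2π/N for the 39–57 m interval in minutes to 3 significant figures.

8.48 min

ΔT = -2.3 K, ΔS = -0.08 psu (deep − shallow).
Δρ/ρ₀ = −αΔT + βΔS = 3.45 × 10⁻⁴ − 6.48 × 10⁻⁵ = 2.802 × 10⁻⁴, so Δρ ≈ 0.2878 kg m⁻³.
N² = (g/ρ₀)·Δρ/Δz = g·(Δρ/ρ₀)/Δz = 9.8 × 2.802 × 10⁻⁴ / 18 = 1.5255 × 10⁻⁴ s⁻².
N = √(1.5255 × 10⁻⁴) = 0.012351 rad s⁻¹ → T = 2π/N = 508.72 s = 8.4787 min ≈ 8.48 min.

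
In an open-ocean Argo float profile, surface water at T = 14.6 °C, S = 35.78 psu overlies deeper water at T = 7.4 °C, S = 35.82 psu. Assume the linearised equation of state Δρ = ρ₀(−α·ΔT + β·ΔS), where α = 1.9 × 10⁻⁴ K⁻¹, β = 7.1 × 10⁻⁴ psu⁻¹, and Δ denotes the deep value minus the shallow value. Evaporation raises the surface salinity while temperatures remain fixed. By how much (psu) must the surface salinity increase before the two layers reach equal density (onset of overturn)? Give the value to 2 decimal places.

Neutral buoyancy requires −α(T_deep − T_surf) + β(S_deep − S_surf′) = 0.
S_surf′ = S_deep − (α/β)·ΔT = 35.82 − (1.9 × 10⁻⁴/7.1 × 10⁻⁴)·(-7.2) = 37.7468 psu.
Increase required: 37.7468 − 35.78 = 1.9668 psu.

1.97 psu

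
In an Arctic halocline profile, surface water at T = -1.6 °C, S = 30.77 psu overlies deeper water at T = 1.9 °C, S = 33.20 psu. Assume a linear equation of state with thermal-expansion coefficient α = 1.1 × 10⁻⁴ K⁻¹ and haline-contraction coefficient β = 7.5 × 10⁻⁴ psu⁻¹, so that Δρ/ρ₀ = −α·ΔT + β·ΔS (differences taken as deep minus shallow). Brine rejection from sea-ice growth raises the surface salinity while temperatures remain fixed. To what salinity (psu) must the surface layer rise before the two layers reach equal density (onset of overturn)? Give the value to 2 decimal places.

Neutral buoyancy requires −α(T_deep − T_surf) + β(S_deep − S_surf′) = 0.
S_surf′ = S_deep − (α/β)·ΔT = 33.20 − (1.1 × 10⁻⁴/7.5 × 10⁻⁴)·(+3.5) = 32.6867 psu.
Increase required: 32.6867 − 30.77 = 1.9167 psu.

32.69 psu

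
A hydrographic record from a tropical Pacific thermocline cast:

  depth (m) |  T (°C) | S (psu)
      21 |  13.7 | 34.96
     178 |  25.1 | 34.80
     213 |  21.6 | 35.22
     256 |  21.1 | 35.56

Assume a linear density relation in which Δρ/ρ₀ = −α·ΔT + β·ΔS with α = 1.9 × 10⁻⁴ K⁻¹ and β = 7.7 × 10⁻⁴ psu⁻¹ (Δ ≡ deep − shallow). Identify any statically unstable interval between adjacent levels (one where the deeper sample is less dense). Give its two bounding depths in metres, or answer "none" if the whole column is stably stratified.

21–178 m

Evaluate Δρ/ρ₀ = −αΔT + βΔS across each adjacent pair:
  21–178 m: −αΔT+βΔS = −(1.9 × 10⁻⁴)(+11.4)+(7.7 × 10⁻⁴)(-0.16) = -2.3 × 10⁻³ → UNSTABLE
  178–213 m: −αΔT+βΔS = −(1.9 × 10⁻⁴)(-3.5)+(7.7 × 10⁻⁴)(+0.42) = 9.9 × 10⁻⁴ → stable
  213–256 m: −αΔT+βΔS = −(1.9 × 10⁻⁴)(-0.5)+(7.7 × 10⁻⁴)(+0.34) = 3.6 × 10⁻⁴ → stable
The 21–178 m interval has Δρ < 0: lighter water underlies denser water.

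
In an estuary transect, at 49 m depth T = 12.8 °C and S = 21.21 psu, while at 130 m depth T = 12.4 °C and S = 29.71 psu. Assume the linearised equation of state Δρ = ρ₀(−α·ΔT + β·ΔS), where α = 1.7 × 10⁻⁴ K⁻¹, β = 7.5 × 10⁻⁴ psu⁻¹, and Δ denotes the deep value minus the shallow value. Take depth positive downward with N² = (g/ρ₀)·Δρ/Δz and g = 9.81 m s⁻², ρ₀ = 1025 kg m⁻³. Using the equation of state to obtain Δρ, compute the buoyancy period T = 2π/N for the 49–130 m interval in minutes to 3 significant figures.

ΔT = -0.4 K, ΔS = +8.50 psu (deep − shallow).
Δρ/ρ₀ = −αΔT + βΔS = 6.80 × 10⁻⁵ + 6.375 × 10⁻³ = 6.443 × 10⁻³, so Δρ ≈ 6.604 kg m⁻³.
N² = (g/ρ₀)·Δρ/Δz = g·(Δρ/ρ₀)/Δz = 9.81 × 6.443 × 10⁻³ / 81 = 7.8032 × 10⁻⁴ s⁻².
N = √(7.8032 × 10⁻⁴) = 0.027934 rad s⁻¹ → T = 2π/N = 224.93 s = 3.7488 min ≈ 3.75 min.

3.75 min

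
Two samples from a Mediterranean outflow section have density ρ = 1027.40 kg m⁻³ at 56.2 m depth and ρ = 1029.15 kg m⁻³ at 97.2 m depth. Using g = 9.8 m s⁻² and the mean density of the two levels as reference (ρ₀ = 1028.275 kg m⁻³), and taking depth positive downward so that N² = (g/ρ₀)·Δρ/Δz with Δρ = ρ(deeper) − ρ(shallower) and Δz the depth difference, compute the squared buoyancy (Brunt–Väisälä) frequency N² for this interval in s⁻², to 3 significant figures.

4.07 × 10⁻⁴ s⁻²

Δρ = 1029.15 − 1027.40 = 1.75 kg m⁻³ over Δz = 97.2 − 56.2 = 41 m.
N² = (9.8/1028.275) × (1.75/41) = 4.0679 × 10⁻⁴ s⁻² ≈ 4.07 × 10⁻⁴ s⁻².
Since Δρ > 0 the layer is stably stratified.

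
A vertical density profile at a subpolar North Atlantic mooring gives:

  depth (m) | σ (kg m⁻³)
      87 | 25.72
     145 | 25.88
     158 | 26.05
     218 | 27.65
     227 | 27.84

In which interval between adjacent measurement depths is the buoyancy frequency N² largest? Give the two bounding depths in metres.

Compute the density gradient over each adjacent pair:
  87–145 m: Δρ/Δz = 0.16/58 = 2.8 × 10⁻³ kg m⁻⁴
  145–158 m: Δρ/Δz = 0.17/13 = 0.013 kg m⁻⁴
  158–218 m: Δρ/Δz = 1.60/60 = 0.027 kg m⁻⁴
  218–227 m: Δρ/Δz = 0.19/9 = 0.021 kg m⁻⁴
The largest gradient is in the 158–218 m interval — the pycnocline.

158–218 m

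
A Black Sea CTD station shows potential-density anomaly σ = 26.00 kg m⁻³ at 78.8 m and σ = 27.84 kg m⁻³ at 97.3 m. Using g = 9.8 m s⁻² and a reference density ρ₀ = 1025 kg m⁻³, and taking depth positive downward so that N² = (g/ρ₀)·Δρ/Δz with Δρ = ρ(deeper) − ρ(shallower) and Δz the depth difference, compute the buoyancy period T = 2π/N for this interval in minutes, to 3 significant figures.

Δρ = 1027.84 − 1026.00 = 1.84 kg m⁻³ over Δz = 97.3 − 78.8 = 18.5 m.
N² = (9.8/1025) × (1.84/18.5) = 9.5093 × 10⁻⁴ s⁻².
N = √(9.5093 × 10⁻⁴) = 0.030837 rad s⁻¹, so T = 2π/N = 203.75 s = 3.3958 min ≈ 3.40 min.
N² > 0, so the interval is statically stable.

3.40 min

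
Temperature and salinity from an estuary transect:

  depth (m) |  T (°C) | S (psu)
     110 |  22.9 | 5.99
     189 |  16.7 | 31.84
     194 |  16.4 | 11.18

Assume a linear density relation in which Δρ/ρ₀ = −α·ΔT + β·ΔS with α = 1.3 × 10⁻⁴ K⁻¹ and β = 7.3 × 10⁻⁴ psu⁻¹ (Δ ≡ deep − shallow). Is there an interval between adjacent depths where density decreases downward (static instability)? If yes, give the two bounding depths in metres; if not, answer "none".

Evaluate Δρ/ρ₀ = −αΔT + βΔS across each adjacent pair:
  110–189 m: −αΔT+βΔS = −(1.3 × 10⁻⁴)(-6.2)+(7.3 × 10⁻⁴)(+25.85) = 0.020 → stable
  189–194 m: −αΔT+βΔS = −(1.3 × 10⁻⁴)(-0.3)+(7.3 × 10⁻⁴)(-20.66) = -0.015 → UNSTABLE
The 189–194 m interval has Δρ < 0: lighter water underlies denser water.

189–194 m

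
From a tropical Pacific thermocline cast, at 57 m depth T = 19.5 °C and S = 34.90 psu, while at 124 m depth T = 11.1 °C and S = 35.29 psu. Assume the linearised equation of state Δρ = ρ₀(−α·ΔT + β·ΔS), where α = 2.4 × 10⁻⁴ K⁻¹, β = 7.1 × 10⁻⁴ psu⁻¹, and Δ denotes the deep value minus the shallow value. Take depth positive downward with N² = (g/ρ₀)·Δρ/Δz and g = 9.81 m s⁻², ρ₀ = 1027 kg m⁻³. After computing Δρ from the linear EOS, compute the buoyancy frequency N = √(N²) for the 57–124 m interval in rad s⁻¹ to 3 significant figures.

0.0183 rad s⁻¹

ΔT = -8.4 K, ΔS = +0.39 psu (deep − shallow).
Δρ/ρ₀ = −αΔT + βΔS = 2.016 × 10⁻³ + 2.769 × 10⁻⁴ = 2.2929 × 10⁻³, so Δρ ≈ 2.355 kg m⁻³.
N² = (g/ρ₀)·Δρ/Δz = g·(Δρ/ρ₀)/Δz = 9.81 × 2.2929 × 10⁻³ / 67 = 3.3572 × 10⁻⁴ s⁻².
N = √(3.3572 × 10⁻⁴) = 0.018323 rad s⁻¹ ≈ 0.0183 rad s⁻¹.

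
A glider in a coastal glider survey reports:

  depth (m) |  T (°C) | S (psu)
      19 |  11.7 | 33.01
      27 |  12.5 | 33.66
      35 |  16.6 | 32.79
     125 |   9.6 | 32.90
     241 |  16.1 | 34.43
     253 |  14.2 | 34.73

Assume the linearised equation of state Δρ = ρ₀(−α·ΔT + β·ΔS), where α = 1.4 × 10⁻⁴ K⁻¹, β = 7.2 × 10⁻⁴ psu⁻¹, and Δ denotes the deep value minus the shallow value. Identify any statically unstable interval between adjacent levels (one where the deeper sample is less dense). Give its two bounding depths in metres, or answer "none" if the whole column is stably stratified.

Evaluate Δρ/ρ₀ = −αΔT + βΔS across each adjacent pair:
  19–27 m: −αΔT+βΔS = −(1.4 × 10⁻⁴)(+0.8)+(7.2 × 10⁻⁴)(+0.65) = 3.6 × 10⁻⁴ → stable
  27–35 m: −αΔT+βΔS = −(1.4 × 10⁻⁴)(+4.1)+(7.2 × 10⁻⁴)(-0.87) = -1.2 × 10⁻³ → UNSTABLE
  35–125 m: −αΔT+βΔS = −(1.4 × 10⁻⁴)(-7.0)+(7.2 × 10⁻⁴)(+0.11) = 1.1 × 10⁻³ → stable
  125–241 m: −αΔT+βΔS = −(1.4 × 10⁻⁴)(+6.5)+(7.2 × 10⁻⁴)(+1.53) = 1.9 × 10⁻⁴ → stable
  241–253 m: −αΔT+βΔS = −(1.4 × 10⁻⁴)(-1.9)+(7.2 × 10⁻⁴)(+0.30) = 4.8 × 10⁻⁴ → stable
The 27–35 m interval has Δρ < 0: lighter water underlies denser water.

27–35 m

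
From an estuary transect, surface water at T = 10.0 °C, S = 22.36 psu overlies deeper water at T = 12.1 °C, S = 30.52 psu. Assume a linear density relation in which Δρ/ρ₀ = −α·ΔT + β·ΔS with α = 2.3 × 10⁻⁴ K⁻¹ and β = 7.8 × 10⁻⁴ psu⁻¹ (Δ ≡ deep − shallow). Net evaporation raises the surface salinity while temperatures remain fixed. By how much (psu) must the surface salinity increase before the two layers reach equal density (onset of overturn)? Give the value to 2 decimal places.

7.54 psu

Neutral buoyancy requires −α(T_deep − T_surf) + β(S_deep − S_surf′) = 0.
S_surf′ = S_deep − (α/β)·ΔT = 30.52 − (2.3 × 10⁻⁴/7.8 × 10⁻⁴)·(+2.1) = 29.9008 psu.
Increase required: 29.9008 − 22.36 = 7.5408 psu.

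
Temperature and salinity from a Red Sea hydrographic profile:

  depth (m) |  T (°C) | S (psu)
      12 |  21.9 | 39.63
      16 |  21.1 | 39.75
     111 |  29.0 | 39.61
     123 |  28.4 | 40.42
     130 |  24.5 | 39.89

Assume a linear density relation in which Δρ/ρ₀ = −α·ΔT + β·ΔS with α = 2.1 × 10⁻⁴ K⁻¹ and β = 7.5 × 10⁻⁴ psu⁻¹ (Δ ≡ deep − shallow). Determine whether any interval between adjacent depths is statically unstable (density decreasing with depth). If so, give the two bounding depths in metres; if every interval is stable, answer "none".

Evaluate Δρ/ρ₀ = −αΔT + βΔS across each adjacent pair:
  12–16 m: −αΔT+βΔS = −(2.1 × 10⁻⁴)(-0.8)+(7.5 × 10⁻⁴)(+0.12) = 2.6 × 10⁻⁴ → stable
  16–111 m: −αΔT+βΔS = −(2.1 × 10⁻⁴)(+7.9)+(7.5 × 10⁻⁴)(-0.14) = -1.8 × 10⁻³ → UNSTABLE
  111–123 m: −αΔT+βΔS = −(2.1 × 10⁻⁴)(-0.6)+(7.5 × 10⁻⁴)(+0.81) = 7.3 × 10⁻⁴ → stable
  123–130 m: −αΔT+βΔS = −(2.1 × 10⁻⁴)(-3.9)+(7.5 × 10⁻⁴)(-0.53) = 4.2 × 10⁻⁴ → stable
The 16–111 m interval has Δρ < 0: lighter water underlies denser water.

16–111 m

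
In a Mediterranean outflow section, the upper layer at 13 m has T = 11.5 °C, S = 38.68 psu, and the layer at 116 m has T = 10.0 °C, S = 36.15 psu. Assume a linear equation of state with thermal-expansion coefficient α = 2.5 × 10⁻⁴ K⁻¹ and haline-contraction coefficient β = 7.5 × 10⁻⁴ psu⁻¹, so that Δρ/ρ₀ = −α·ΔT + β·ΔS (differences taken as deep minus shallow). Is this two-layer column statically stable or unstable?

ΔT = 10.0 − 11.5 = -1.5 K and ΔS = 36.15 − 38.68 = -2.53 psu (deep − shallow).
−αΔT = 3.75 × 10⁻⁴; βΔS = -1.8975 × 10⁻³; sum Δρ/ρ₀ = -1.5225 × 10⁻³.
Δρ/ρ₀ < 0, so Δρ < 0: deeper water is lighter → statically unstable; the column would overturn.

unstable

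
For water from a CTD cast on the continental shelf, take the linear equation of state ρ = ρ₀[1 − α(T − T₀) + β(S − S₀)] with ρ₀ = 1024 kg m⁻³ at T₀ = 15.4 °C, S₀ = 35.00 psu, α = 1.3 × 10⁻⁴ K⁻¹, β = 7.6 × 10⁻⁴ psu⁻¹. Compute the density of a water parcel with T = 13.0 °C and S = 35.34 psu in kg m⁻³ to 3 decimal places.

1024.584 kg m⁻³

T − T₀ = -2.4 K, S − S₀ = +0.34 psu.
Bracket = 1 − α·(-2.4) + β·(+0.34) = 1 + (5.704 × 10⁻⁴) = 1.0005704.
ρ = 1024 × 1.0005704 = 1024.584 kg m⁻³.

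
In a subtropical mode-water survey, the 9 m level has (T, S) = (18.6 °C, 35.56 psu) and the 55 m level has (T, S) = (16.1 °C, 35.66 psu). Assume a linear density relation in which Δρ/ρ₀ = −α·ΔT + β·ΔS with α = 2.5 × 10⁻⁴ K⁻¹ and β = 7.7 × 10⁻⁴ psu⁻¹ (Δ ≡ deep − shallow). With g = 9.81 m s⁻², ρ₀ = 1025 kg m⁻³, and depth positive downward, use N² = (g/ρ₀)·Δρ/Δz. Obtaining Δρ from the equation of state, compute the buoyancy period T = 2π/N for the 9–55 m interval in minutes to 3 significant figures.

8.56 min

ΔT = -2.5 K, ΔS = +0.10 psu (deep − shallow).
Δρ/ρ₀ = −αΔT + βΔS = 6.25 × 10⁻⁴ + 7.70 × 10⁻⁵ = 7.02 × 10⁻⁴, so Δρ ≈ 0.7196 kg m⁻³.
N² = (g/ρ₀)·Δρ/Δz = g·(Δρ/ρ₀)/Δz = 9.81 × 7.02 × 10⁻⁴ / 46 = 1.4971 × 10⁻⁴ s⁻².
N = √(1.4971 × 10⁻⁴) = 0.012236 rad s⁻¹ → T = 2π/N = 513.50 s = 8.5583 min ≈ 8.56 min.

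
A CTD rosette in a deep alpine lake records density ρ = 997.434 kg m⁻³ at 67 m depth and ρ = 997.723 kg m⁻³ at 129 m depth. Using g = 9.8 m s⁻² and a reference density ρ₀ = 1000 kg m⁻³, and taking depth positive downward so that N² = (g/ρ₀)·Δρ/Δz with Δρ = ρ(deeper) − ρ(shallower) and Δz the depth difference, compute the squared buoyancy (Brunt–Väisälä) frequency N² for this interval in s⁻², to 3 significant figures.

Δρ = 997.723 − 997.434 = 0.289 kg m⁻³ over Δz = 129 − 67 = 62 m.
N² = (9.8/1000) × (0.289/62) = 4.5681 × 10⁻⁵ s⁻² ≈ 4.57 × 10⁻⁵ s⁻².

4.57 × 10⁻⁵ s⁻²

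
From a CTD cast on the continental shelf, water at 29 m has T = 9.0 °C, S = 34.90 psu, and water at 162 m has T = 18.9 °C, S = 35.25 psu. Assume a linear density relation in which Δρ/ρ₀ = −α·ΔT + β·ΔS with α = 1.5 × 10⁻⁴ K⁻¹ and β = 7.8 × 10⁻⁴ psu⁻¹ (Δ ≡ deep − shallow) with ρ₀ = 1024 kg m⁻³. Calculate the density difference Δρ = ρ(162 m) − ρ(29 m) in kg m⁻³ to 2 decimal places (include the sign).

ΔT = +9.9 K, ΔS = +0.35 psu (deep − shallow).
Δρ/ρ₀ = −(1.5 × 10⁻⁴)(+9.9) + (7.8 × 10⁻⁴)(+0.35) = -1.212 × 10⁻³.
Δρ = 1024 × (-1.212 × 10⁻³) = -1.24 kg m⁻³.
Negative Δρ: lighter below, statically unstable.

-1.24 kg m⁻³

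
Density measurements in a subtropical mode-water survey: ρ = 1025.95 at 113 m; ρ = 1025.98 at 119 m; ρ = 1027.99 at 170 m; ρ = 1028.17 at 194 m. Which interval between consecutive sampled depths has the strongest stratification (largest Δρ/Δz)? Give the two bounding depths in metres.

119–170 m

Compute the density gradient over each adjacent pair:
  113–119 m: Δρ/Δz = 0.03/6 = 5.0 × 10⁻³ kg m⁻⁴
  119–170 m: Δρ/Δz = 2.01/51 = 0.039 kg m⁻⁴
  170–194 m: Δρ/Δz = 0.18/24 = 7.5 × 10⁻³ kg m⁻⁴
The largest gradient is in the 119–170 m interval — the pycnocline.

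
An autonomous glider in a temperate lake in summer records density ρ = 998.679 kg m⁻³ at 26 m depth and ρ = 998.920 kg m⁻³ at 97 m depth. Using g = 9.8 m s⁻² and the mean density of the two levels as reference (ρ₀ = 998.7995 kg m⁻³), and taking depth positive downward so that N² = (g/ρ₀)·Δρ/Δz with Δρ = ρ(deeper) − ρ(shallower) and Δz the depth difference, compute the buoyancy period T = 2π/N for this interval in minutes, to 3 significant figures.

18.1 min

Δρ = 998.920 − 998.679 = 0.241 kg m⁻³ over Δz = 97 − 26 = 71 m.
N² = (9.8/998.7995) × (0.241/71) = 3.3305 × 10⁻⁵ s⁻².
N = √(3.3305 × 10⁻⁵) = 5.7710 × 10⁻³ rad s⁻¹, so T = 2π/N = 1.0888 × 10³ s = 18.147 min ≈ 18.1 min.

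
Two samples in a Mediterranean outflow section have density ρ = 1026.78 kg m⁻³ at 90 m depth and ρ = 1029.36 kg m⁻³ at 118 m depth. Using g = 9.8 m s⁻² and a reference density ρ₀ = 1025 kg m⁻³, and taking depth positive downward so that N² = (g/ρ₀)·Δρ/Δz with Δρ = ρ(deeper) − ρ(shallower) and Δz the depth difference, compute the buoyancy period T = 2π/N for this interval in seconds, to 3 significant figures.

212 s

Δρ = 1029.36 − 1026.78 = 2.58 kg m⁻³ over Δz = 118 − 90 = 28 m.
N² = (9.8/1025) × (2.58/28) = 8.8098 × 10⁻⁴ s⁻².
N = √(8.8098 × 10⁻⁴) = 0.029681 rad s⁻¹, so T = 2π/N = 211.69 s ≈ 212 s.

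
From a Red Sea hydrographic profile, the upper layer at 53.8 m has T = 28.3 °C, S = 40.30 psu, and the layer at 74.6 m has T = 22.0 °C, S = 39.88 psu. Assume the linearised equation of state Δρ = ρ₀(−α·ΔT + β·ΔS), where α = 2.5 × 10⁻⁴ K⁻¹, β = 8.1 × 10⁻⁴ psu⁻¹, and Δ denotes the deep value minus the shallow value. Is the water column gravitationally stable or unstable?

stable

ΔT = 22.0 − 28.3 = -6.3 K and ΔS = 39.88 − 40.30 = -0.42 psu (deep − shallow).
−αΔT = 1.575 × 10⁻³; βΔS = -3.402 × 10⁻⁴; sum Δρ/ρ₀ = 1.2348 × 10⁻³.
Δρ/ρ₀ > 0, so Δρ > 0: deeper water is denser → statically stable.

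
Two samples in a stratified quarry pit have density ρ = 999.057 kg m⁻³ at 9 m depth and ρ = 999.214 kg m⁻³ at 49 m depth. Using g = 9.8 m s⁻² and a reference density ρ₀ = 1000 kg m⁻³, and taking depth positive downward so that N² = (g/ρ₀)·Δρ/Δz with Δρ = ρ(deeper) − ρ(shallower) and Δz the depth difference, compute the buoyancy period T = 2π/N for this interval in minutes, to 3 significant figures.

16.9 min

Δρ = 999.214 − 999.057 = 0.157 kg m⁻³ over Δz = 49 − 9 = 40 m.
N² = (9.8/1000) × (0.157/40) = 3.8465 × 10⁻⁵ s⁻².
N = √(3.8465 × 10⁻⁵) = 6.2020 × 10⁻³ rad s⁻¹, so T = 2π/N = 1.0131 × 10³ s = 16.885 min ≈ 16.9 min.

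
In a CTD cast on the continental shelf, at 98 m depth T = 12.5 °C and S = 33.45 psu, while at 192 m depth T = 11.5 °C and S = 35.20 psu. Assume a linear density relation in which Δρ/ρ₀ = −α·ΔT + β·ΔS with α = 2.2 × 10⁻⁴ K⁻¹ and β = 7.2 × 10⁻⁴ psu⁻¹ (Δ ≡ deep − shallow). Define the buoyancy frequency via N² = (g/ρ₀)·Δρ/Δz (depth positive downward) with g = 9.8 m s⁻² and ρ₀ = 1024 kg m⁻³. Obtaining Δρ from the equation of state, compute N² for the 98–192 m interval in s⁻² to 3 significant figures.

1.54 × 10⁻⁴ s⁻²

ΔT = -1.0 K, ΔS = +1.75 psu (deep − shallow).
Δρ/ρ₀ = −αΔT + βΔS = 2.20 × 10⁻⁴ + 1.26 × 10⁻³ = 1.48 × 10⁻³, so Δρ ≈ 1.516 kg m⁻³.
N² = (g/ρ₀)·Δρ/Δz = g·(Δρ/ρ₀)/Δz = 9.8 × 1.48 × 10⁻³ / 94 = 1.5430 × 10⁻⁴ s⁻² ≈ 1.54 × 10⁻⁴ s⁻².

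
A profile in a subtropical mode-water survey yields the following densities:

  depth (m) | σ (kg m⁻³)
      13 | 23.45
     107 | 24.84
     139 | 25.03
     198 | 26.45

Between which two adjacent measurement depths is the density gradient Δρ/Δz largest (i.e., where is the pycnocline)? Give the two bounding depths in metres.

139–198 m

Compute the density gradient over each adjacent pair:
  13–107 m: Δρ/Δz = 1.39/94 = 0.015 kg m⁻⁴
  107–139 m: Δρ/Δz = 0.19/32 = 5.9 × 10⁻³ kg m⁻⁴
  139–198 m: Δρ/Δz = 1.42/59 = 0.024 kg m⁻⁴
The largest gradient is in the 139–198 m interval — the pycnocline.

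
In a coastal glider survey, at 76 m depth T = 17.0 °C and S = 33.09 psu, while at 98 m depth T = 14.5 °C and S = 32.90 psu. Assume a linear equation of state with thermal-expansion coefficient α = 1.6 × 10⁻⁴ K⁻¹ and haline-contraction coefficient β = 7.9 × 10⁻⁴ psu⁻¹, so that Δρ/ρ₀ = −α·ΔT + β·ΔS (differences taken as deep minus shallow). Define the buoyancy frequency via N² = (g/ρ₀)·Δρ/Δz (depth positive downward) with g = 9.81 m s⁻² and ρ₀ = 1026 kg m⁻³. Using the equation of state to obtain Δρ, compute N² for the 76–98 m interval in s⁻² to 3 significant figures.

ΔT = -2.5 K, ΔS = -0.19 psu (deep − shallow).
Δρ/ρ₀ = −αΔT + βΔS = 4.00 × 10⁻⁴ − 1.501 × 10⁻⁴ = 2.499 × 10⁻⁴, so Δρ ≈ 0.2564 kg m⁻³.
N² = (g/ρ₀)·Δρ/Δz = g·(Δρ/ρ₀)/Δz = 9.81 × 2.499 × 10⁻⁴ / 22 = 1.1143 × 10⁻⁴ s⁻² ≈ 1.11 × 10⁻⁴ s⁻².

1.11 × 10⁻⁴ s⁻²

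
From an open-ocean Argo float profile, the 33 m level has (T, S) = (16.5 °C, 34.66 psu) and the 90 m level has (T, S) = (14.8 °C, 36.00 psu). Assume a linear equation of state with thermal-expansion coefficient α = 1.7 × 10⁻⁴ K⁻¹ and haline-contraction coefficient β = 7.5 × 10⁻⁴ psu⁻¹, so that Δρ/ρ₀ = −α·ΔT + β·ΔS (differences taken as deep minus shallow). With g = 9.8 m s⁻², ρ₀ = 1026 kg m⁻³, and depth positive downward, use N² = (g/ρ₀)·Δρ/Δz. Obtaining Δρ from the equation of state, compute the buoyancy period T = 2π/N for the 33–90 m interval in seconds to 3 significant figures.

ΔT = -1.7 K, ΔS = +1.34 psu (deep − shallow).
Δρ/ρ₀ = −αΔT + βΔS = 2.89 × 10⁻⁴ + 1.005 × 10⁻³ = 1.294 × 10⁻³, so Δρ ≈ 1.328 kg m⁻³.
N² = (g/ρ₀)·Δρ/Δz = g·(Δρ/ρ₀)/Δz = 9.8 × 1.294 × 10⁻³ / 57 = 2.2248 × 10⁻⁴ s⁻².
N = √(2.2248 × 10⁻⁴) = 0.014916 rad s⁻¹ → T = 2π/N = 421.24 s ≈ 421 s.

421 s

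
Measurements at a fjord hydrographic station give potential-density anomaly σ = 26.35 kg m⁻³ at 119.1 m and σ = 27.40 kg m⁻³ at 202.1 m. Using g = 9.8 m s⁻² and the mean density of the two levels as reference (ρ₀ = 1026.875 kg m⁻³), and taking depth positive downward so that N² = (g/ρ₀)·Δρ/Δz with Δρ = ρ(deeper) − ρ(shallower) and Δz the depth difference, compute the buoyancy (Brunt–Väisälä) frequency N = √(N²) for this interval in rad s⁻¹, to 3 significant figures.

Δρ = 1027.40 − 1026.35 = 1.05 kg m⁻³ over Δz = 202.1 − 119.1 = 83 m.
N² = (9.8/1026.875) × (1.05/83) = 1.2073 × 10⁻⁴ s⁻².
N = √(1.2073 × 10⁻⁴) = 0.010988 rad s⁻¹ ≈ 0.0110 rad s⁻¹.
Since Δρ > 0 the layer is stably stratified.

0.0110 rad s⁻¹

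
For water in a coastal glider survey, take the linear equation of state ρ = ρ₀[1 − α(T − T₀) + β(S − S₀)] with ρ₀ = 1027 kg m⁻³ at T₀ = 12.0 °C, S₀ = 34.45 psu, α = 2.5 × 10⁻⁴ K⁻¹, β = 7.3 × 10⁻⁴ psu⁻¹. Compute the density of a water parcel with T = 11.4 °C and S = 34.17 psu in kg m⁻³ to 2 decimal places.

T − T₀ = -0.6 K, S − S₀ = -0.28 psu.
Bracket = 1 − α·(-0.6) + β·(-0.28) = 1 + (-5.44 × 10⁻⁵) = 0.9999456.
ρ = 1027 × 0.9999456 = 1026.94 kg m⁻³.

1026.94 kg m⁻³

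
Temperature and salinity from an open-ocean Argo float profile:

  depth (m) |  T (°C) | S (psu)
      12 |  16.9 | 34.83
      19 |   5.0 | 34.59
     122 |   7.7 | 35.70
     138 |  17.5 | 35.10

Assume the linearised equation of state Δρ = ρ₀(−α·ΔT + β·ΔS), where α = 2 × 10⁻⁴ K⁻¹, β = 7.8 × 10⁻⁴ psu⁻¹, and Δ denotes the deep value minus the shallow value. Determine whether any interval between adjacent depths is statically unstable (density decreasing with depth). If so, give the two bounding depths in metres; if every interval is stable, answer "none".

122–138 m

Evaluate Δρ/ρ₀ = −αΔT + βΔS across each adjacent pair:
  12–19 m: −αΔT+βΔS = −(2 × 10⁻⁴)(-11.9)+(7.8 × 10⁻⁴)(-0.24) = 2.2 × 10⁻³ → stable
  19–122 m: −αΔT+βΔS = −(2 × 10⁻⁴)(+2.7)+(7.8 × 10⁻⁴)(+1.11) = 3.3 × 10⁻⁴ → stable
  122–138 m: −αΔT+βΔS = −(2 × 10⁻⁴)(+9.8)+(7.8 × 10⁻⁴)(-0.60) = -2.4 × 10⁻³ → UNSTABLE
The 122–138 m interval has Δρ < 0: lighter water underlies denser water.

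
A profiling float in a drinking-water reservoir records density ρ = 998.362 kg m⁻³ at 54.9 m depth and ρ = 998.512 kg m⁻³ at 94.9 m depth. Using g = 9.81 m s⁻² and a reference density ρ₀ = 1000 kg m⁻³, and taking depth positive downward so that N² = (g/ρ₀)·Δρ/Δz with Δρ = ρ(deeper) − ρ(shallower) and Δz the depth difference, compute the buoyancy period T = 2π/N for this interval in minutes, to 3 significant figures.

17.3 min

Δρ = 998.512 − 998.362 = 0.150 kg m⁻³ over Δz = 94.9 − 54.9 = 40 m.
N² = (9.81/1000) × (0.150/40) = 3.6787 × 10⁻⁵ s⁻².
N = √(3.6787 × 10⁻⁵) = 6.0652 × 10⁻³ rad s⁻¹, so T = 2π/N = 1.0359 × 10³ s = 17.265 min ≈ 17.3 min.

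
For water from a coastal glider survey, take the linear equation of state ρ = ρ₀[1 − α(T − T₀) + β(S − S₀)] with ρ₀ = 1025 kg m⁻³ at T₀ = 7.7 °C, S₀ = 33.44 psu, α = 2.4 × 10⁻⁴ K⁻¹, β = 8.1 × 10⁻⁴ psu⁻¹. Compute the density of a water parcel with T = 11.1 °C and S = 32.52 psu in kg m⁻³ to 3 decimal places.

1023.400 kg m⁻³

T − T₀ = +3.4 K, S − S₀ = -0.92 psu.
Bracket = 1 − α·(+3.4) + β·(-0.92) = 1 + (-1.5612 × 10⁻³) = 0.9984388.
ρ = 1025 × 0.9984388 = 1023.400 kg m⁻³.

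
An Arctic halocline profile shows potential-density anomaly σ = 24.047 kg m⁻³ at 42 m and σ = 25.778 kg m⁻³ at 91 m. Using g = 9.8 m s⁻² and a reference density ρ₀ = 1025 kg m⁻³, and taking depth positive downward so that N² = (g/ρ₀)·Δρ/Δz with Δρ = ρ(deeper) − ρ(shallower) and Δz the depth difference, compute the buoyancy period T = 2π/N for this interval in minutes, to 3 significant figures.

Δρ = 1025.778 − 1024.047 = 1.731 kg m⁻³ over Δz = 91 − 42 = 49 m.
N² = (9.8/1025) × (1.731/49) = 3.3776 × 10⁻⁴ s⁻².
N = √(3.3776 × 10⁻⁴) = 0.018378 rad s⁻¹, so T = 2π/N = 341.89 s = 5.6982 min ≈ 5.70 min.
A positive N² confirms static stability across the interval.

5.70 min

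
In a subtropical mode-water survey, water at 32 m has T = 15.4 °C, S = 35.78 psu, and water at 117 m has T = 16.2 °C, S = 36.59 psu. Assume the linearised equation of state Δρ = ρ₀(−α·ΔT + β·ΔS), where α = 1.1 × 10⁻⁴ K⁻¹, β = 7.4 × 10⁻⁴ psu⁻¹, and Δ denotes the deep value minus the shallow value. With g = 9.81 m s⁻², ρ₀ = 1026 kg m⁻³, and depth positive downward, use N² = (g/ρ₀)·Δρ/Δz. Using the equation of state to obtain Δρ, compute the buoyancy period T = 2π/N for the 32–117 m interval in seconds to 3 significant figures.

ΔT = +0.8 K, ΔS = +0.81 psu (deep − shallow).
Δρ/ρ₀ = −αΔT + βΔS = -8.80 × 10⁻⁵ + 5.994 × 10⁻⁴ = 5.114 × 10⁻⁴, so Δρ ≈ 0.5247 kg m⁻³.
N² = (g/ρ₀)·Δρ/Δz = g·(Δρ/ρ₀)/Δz = 9.81 × 5.114 × 10⁻⁴ / 85 = 5.9022 × 10⁻⁵ s⁻².
N = √(5.9022 × 10⁻⁵) = 7.6826 × 10⁻³ rad s⁻¹ → T = 2π/N = 817.85 s ≈ 818 s.

818 s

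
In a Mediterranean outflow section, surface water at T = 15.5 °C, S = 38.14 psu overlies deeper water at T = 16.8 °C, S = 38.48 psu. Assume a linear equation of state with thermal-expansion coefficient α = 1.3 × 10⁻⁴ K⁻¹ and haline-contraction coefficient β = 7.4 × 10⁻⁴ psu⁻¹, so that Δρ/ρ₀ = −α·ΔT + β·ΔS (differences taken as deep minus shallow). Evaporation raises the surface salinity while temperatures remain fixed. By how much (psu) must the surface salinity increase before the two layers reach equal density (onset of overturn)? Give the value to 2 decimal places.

Neutral buoyancy requires −α(T_deep − T_surf) + β(S_deep − S_surf′) = 0.
S_surf′ = S_deep − (α/β)·ΔT = 38.48 − (1.3 × 10⁻⁴/7.4 × 10⁻⁴)·(+1.3) = 38.2516 psu.
Increase required: 38.2516 − 38.14 = 0.1116 psu.

0.11 psu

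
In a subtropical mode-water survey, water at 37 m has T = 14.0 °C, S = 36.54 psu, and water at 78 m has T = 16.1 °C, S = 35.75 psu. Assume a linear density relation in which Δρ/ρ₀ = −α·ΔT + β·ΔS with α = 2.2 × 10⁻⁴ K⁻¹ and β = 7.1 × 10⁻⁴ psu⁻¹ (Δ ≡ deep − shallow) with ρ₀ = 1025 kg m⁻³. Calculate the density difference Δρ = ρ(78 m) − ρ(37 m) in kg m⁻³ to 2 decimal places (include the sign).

ΔT = +2.1 K, ΔS = -0.79 psu (deep − shallow).
Δρ/ρ₀ = −(2.2 × 10⁻⁴)(+2.1) + (7.1 × 10⁻⁴)(-0.79) = -1.0229 × 10⁻³.
Δρ = 1025 × (-1.0229 × 10⁻³) = -1.05 kg m⁻³.
Negative Δρ: lighter below, statically unstable.

-1.05 kg m⁻³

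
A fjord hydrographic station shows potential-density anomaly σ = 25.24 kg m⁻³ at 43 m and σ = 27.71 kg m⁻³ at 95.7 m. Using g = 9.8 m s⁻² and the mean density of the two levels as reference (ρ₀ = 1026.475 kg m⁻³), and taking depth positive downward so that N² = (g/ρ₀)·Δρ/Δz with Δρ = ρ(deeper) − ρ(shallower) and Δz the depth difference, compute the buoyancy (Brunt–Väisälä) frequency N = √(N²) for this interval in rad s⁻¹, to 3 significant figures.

Δρ = 1027.71 − 1025.24 = 2.47 kg m⁻³ over Δz = 95.7 − 43 = 52.7 m.
N² = (9.8/1026.475) × (2.47/52.7) = 4.4747 × 10⁻⁴ s⁻².
N = √(4.4747 × 10⁻⁴) = 0.021153 rad s⁻¹ ≈ 0.0212 rad s⁻¹.

0.0212 rad s⁻¹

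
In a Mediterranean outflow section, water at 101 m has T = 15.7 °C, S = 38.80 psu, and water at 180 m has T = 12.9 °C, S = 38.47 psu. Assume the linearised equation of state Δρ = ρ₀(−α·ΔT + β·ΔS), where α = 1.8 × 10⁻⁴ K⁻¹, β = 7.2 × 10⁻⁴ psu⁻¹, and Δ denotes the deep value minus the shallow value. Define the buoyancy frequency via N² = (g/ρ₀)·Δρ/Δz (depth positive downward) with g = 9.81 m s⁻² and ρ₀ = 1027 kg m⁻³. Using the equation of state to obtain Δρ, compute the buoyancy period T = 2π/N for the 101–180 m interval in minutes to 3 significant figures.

ΔT = -2.8 K, ΔS = -0.33 psu (deep − shallow).
Δρ/ρ₀ = −αΔT + βΔS = 5.04 × 10⁻⁴ − 2.376 × 10⁻⁴ = 2.664 × 10⁻⁴, so Δρ ≈ 0.2736 kg m⁻³.
N² = (g/ρ₀)·Δρ/Δz = g·(Δρ/ρ₀)/Δz = 9.81 × 2.664 × 10⁻⁴ / 79 = 3.3081 × 10⁻⁵ s⁻².
N = √(3.3081 × 10⁻⁵) = 5.7516 × 10⁻³ rad s⁻¹ → T = 2π/N = 1.0924 × 10³ s = 18.207 min ≈ 18.2 min.

18.2 min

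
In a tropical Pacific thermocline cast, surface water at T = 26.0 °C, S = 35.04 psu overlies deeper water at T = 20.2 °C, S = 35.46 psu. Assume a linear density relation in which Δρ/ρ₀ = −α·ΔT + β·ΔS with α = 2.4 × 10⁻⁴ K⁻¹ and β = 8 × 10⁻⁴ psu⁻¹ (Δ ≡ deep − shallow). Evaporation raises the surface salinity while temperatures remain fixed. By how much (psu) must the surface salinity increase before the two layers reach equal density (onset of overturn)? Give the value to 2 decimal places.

Neutral buoyancy requires −α(T_deep − T_surf) + β(S_deep − S_surf′) = 0.
S_surf′ = S_deep − (α/β)·ΔT = 35.46 − (2.4 × 10⁻⁴/8 × 10⁻⁴)·(-5.8) = 37.2000 psu.
Increase required: 37.2000 − 35.04 = 2.1600 psu.

2.16 psu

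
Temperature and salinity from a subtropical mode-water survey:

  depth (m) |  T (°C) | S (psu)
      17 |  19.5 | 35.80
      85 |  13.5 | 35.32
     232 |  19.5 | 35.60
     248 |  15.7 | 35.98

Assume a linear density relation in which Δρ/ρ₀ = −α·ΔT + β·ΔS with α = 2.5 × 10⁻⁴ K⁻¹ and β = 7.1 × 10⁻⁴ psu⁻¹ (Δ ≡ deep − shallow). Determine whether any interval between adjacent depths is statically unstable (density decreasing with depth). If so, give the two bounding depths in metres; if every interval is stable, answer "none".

85–232 m

Evaluate Δρ/ρ₀ = −αΔT + βΔS across each adjacent pair:
  17–85 m: −αΔT+βΔS = −(2.5 × 10⁻⁴)(-6.0)+(7.1 × 10⁻⁴)(-0.48) = 1.2 × 10⁻³ → stable
  85–232 m: −αΔT+βΔS = −(2.5 × 10⁻⁴)(+6.0)+(7.1 × 10⁻⁴)(+0.28) = -1.3 × 10⁻³ → UNSTABLE
  232–248 m: −αΔT+βΔS = −(2.5 × 10⁻⁴)(-3.8)+(7.1 × 10⁻⁴)(+0.38) = 1.2 × 10⁻³ → stable
The 85–232 m interval has Δρ < 0: lighter water underlies denser water.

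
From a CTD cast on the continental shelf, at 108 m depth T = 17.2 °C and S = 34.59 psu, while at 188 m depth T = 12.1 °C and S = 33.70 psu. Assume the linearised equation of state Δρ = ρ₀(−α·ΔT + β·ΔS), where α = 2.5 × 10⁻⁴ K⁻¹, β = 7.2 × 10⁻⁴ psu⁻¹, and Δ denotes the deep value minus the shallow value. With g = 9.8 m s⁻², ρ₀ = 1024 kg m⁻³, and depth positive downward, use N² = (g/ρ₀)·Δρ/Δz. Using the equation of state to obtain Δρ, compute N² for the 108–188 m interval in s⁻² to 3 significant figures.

ΔT = -5.1 K, ΔS = -0.89 psu (deep − shallow).
Δρ/ρ₀ = −αΔT + βΔS = 1.275 × 10⁻³ − 6.408 × 10⁻⁴ = 6.342 × 10⁻⁴, so Δρ ≈ 0.6494 kg m⁻³.
N² = (g/ρ₀)·Δρ/Δz = g·(Δρ/ρ₀)/Δz = 9.8 × 6.342 × 10⁻⁴ / 80 = 7.7689 × 10⁻⁵ s⁻² ≈ 7.77 × 10⁻⁵ s⁻².

7.77 × 10⁻⁵ s⁻²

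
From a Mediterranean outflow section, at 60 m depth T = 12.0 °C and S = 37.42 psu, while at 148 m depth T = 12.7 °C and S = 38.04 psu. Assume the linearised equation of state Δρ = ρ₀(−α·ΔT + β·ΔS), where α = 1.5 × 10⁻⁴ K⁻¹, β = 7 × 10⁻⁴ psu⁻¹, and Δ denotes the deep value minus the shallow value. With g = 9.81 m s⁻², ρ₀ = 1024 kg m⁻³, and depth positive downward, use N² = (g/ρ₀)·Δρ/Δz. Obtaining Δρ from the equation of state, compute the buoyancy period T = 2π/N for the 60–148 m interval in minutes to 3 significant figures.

17.3 min

ΔT = +0.7 K, ΔS = +0.62 psu (deep − shallow).
Δρ/ρ₀ = −αΔT + βΔS = -1.05 × 10⁻⁴ + 4.34 × 10⁻⁴ = 3.29 × 10⁻⁴, so Δρ ≈ 0.3369 kg m⁻³.
N² = (g/ρ₀)·Δρ/Δz = g·(Δρ/ρ₀)/Δz = 9.81 × 3.29 × 10⁻⁴ / 88 = 3.6676 × 10⁻⁵ s⁻².
N = √(3.6676 × 10⁻⁵) = 6.0561 × 10⁻³ rad s⁻¹ → T = 2π/N = 1.0375 × 10³ s = 17.292 min ≈ 17.3 min.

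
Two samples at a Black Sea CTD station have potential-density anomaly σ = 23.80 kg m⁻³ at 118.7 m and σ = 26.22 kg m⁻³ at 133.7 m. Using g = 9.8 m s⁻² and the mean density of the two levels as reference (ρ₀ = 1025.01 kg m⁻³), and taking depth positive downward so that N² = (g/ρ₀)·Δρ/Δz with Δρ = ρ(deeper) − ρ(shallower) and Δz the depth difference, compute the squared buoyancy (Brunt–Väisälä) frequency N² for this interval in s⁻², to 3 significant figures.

Δρ = 1026.22 − 1023.80 = 2.42 kg m⁻³ over Δz = 133.7 − 118.7 = 15 m.
N² = (9.8/1025.01) × (2.42/15) = 1.5425 × 10⁻³ s⁻² ≈ 1.54 × 10⁻³ s⁻².

1.54 × 10⁻³ s⁻²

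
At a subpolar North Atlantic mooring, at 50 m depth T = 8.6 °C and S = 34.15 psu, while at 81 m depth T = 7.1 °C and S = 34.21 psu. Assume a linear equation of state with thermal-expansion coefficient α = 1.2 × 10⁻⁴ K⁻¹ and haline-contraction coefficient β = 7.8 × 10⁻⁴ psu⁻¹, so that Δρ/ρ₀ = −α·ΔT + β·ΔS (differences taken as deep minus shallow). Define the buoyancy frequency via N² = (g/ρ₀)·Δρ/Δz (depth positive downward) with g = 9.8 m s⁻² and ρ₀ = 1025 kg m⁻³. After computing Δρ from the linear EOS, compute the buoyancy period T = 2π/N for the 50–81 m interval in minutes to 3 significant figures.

12.4 min

ΔT = -1.5 K, ΔS = +0.06 psu (deep − shallow).
Δρ/ρ₀ = −αΔT + βΔS = 1.80 × 10⁻⁴ + 4.68 × 10⁻⁵ = 2.268 × 10⁻⁴, so Δρ ≈ 0.2325 kg m⁻³.
N² = (g/ρ₀)·Δρ/Δz = g·(Δρ/ρ₀)/Δz = 9.8 × 2.268 × 10⁻⁴ / 31 = 7.1698 × 10⁻⁵ s⁻².
N = √(7.1698 × 10⁻⁵) = 8.4675 × 10⁻³ rad s⁻¹ → T = 2π/N = 742.04 s = 12.367 min ≈ 12.4 min.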